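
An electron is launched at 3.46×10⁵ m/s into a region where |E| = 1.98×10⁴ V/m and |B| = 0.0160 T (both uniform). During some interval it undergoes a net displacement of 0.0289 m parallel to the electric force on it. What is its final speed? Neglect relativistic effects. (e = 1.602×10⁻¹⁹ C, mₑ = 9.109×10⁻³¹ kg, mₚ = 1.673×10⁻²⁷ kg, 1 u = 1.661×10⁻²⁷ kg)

v_f ≈ 1.42×10⁷ m/s

B does no work; ΔKE = |q|E d.
½mv_f² = ½mv₀² + |q|Ed = ½(9.109×10⁻³¹)(3.46×10⁵)² + (1.602×10⁻¹⁹)(1.98×10⁴)(0.0289) ≈ 5.452×10⁻²⁰ J + 9.167×10⁻¹⁷ J ≈ 9.172×10⁻¹⁷ J.
v_f = √(2·9.172×10⁻¹⁷/9.109×10⁻³¹) ≈ 1.42×10⁷ m/s.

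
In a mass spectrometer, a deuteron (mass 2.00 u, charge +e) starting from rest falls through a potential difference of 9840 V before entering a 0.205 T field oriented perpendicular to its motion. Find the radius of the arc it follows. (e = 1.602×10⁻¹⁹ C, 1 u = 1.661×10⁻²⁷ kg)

Acceleration: |q|V = ½mv² ⇒ v = √(2|q|V/m) = √(2·1.602×10⁻¹⁹·9840/3.322×10⁻²⁷) ≈ 9.742×10⁵ m/s.
In the field: r = mv/(|q|B) = (3.322×10⁻²⁷)(9.742×10⁵)/((1.602×10⁻¹⁹)(0.205)) ≈ 0.0985 m.

r ≈ 0.0985 m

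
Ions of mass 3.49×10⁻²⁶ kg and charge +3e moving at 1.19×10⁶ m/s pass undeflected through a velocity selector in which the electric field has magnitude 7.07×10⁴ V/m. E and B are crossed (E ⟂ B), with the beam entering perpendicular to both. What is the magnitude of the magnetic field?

B = 0.0594 T

Balance of forces in the selector: qE = qvB ⇒ B = E/v.
B = 7.07×10⁴/1.19×10⁶ = 0.0594 T.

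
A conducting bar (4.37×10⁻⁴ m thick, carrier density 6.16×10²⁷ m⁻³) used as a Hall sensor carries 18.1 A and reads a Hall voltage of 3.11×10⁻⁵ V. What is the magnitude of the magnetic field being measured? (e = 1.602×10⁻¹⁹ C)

From V_H = IB/(n e t), B = V_H n e t / I.
B = (3.11×10⁻⁵)(6.16×10²⁷)(1.602×10⁻¹⁹)(4.37×10⁻⁴)/18.1 ≈ 0.741 T.

B ≈ 0.741 T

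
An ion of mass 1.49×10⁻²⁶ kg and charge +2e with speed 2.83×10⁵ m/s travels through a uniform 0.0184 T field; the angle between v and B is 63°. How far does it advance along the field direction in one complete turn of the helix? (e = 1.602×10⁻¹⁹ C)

p ≈ 2.04 m

v∥ = v cosθ = 2.83×10⁵·cos63° ≈ 1.285×10⁵ m/s.
T = 2πm/(|q|B) = 2π(1.49×10⁻²⁶)/((3.204×10⁻¹⁹)(0.0184)) ≈ 1.588×10⁻⁵ s.
pitch = v∥ T = (1.285×10⁵)(1.588×10⁻⁵) ≈ 2.04 m.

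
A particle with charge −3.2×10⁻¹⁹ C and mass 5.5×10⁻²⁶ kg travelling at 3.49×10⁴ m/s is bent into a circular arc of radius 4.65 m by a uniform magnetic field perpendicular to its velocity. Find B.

B ≈ 1.29×10⁻³ T

From |q|vB = mv²/r, B = mv/(|q|r).
B = (5.5×10⁻²⁶)(3.49×10⁴)/((3.2×10⁻¹⁹)(4.65)) ≈ 1.29×10⁻³ T.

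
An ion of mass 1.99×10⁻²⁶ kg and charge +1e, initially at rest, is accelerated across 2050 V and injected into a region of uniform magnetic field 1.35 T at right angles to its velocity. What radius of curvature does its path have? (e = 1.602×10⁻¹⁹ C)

r ≈ 0.0167 m

Acceleration: |q|V = ½mv² ⇒ v = √(2|q|V/m) = √(2·1.602×10⁻¹⁹·2050/1.99×10⁻²⁶) ≈ 1.817×10⁵ m/s.
In the field: r = mv/(|q|B) = (1.99×10⁻²⁶)(1.817×10⁵)/((1.602×10⁻¹⁹)(1.35)) ≈ 0.0167 m.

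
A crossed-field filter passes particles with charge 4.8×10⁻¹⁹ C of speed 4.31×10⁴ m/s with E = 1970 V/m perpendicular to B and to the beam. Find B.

Balance of forces in the selector: qE = qvB ⇒ B = E/v.
B = 1970/4.31×10⁴ = 0.0457 T.

B = 0.0457 T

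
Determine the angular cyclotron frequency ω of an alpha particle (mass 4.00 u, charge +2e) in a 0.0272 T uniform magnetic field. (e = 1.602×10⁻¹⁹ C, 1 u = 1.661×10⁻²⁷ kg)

ω ≈ 1.31×10⁶ rad/s

ω = |q|B/m.
ω = (3.204×10⁻¹⁹)(0.0272)/6.644×10⁻²⁷ ≈ 1.31×10⁶ rad/s.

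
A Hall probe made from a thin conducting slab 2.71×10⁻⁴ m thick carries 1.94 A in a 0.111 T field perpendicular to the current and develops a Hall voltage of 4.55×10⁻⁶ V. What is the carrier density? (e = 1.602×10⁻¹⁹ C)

n ≈ 1.09×10²⁷ m⁻³

From V_H = IB/(n e t), n = IB/(V_H e t).
n = (1.94)(0.111)/((4.55×10⁻⁶)(1.602×10⁻¹⁹)(2.71×10⁻⁴)) ≈ 1.09×10²⁷ m⁻³.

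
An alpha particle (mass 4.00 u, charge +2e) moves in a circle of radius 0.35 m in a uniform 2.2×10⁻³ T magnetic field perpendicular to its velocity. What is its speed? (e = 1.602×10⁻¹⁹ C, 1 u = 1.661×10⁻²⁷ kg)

From |q|vB = mv²/r, v = |q|Br/m.
v = (3.204×10⁻¹⁹)(2.2×10⁻³)(0.35)/6.644×10⁻²⁷ ≈ 3.7×10⁴ m/s.

v ≈ 3.7×10⁴ m/s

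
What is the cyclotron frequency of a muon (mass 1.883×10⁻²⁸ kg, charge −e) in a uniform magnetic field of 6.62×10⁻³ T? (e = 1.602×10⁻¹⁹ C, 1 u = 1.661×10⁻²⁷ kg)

f ≈ 8.96×10⁵ Hz

f = |q|B/(2πm).
f = (1.602×10⁻¹⁹)(6.62×10⁻³)/(2π·1.883×10⁻²⁸) ≈ 8.96×10⁵ Hz.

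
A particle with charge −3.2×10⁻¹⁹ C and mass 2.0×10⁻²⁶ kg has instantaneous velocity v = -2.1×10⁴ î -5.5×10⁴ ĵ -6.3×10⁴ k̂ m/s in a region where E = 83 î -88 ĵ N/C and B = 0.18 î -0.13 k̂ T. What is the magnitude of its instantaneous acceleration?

|a| ≈ 3.00×10¹¹ m/s²

v×B = (7150, -1.41×10⁴, 9900) N/C.
E + v×B = (7230, -1.42×10⁴, 9900) N/C.
F = q(E + v×B) = (−3.2×10⁻¹⁹ C)·(7230, -1.42×10⁴, 9900) = (-2.31×10⁻¹⁵, 4.53×10⁻¹⁵, -3.17×10⁻¹⁵) N.
|a| = |F|/m = 5.993×10⁻¹⁵/2.0×10⁻²⁶ ≈ 3.00×10¹¹ m/s².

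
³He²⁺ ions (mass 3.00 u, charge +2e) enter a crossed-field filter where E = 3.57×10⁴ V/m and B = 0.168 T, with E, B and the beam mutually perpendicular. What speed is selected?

v = 2.12×10⁵ m/s

For undeflected motion the electric and magnetic forces balance: qE = qvB.
v = E/B = 3.57×10⁴/0.168 = 2.12×10⁵ m/s.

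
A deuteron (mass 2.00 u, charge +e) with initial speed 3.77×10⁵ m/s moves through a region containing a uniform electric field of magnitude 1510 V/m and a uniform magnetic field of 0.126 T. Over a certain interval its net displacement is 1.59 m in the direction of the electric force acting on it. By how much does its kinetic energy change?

ΔKE ≈ 3.85×10⁻¹⁶ J

The magnetic force is always ⟂ v and does no work; only the electric force changes KE.
ΔKE = F_E · d = |q|E d = (1.602×10⁻¹⁹)(1510)(1.59) ≈ 3.85×10⁻¹⁶ J.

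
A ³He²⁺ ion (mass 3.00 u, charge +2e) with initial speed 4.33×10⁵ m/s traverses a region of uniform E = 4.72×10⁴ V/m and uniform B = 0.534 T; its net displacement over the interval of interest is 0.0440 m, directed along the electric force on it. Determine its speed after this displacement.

v_f ≈ 6.74×10⁵ m/s

B does no work; ΔKE = |q|E d.
½mv_f² = ½mv₀² + |q|Ed = ½(4.983×10⁻²⁷)(4.33×10⁵)² + (3.204×10⁻¹⁹)(4.72×10⁴)(0.0440) ≈ 4.671×10⁻¹⁶ J + 6.654×10⁻¹⁶ J ≈ 1.133×10⁻¹⁵ J.
v_f = √(2·1.133×10⁻¹⁵/4.983×10⁻²⁷) ≈ 6.74×10⁵ m/s.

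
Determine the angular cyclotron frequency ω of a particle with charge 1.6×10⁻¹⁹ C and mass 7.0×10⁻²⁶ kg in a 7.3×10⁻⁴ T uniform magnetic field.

ω = |q|B/m.
ω = (1.6×10⁻¹⁹)(7.3×10⁻⁴)/7.0×10⁻²⁶ ≈ 1700 rad/s.

ω ≈ 1700 rad/s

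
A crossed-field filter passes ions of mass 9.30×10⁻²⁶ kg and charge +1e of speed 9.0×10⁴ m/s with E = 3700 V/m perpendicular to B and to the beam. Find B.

B = 0.041 T

Balance of forces in the selector: qE = qvB ⇒ B = E/v.
B = 3700/9.0×10⁴ = 0.041 T.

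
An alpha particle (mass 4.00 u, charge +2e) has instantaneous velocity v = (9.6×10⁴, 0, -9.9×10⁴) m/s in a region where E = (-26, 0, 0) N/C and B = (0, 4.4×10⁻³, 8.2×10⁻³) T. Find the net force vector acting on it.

F ≈ (1.31×10⁻¹⁶, -2.52×10⁻¹⁶, 1.35×10⁻¹⁶) N

v×B = (436, -787, 422) N/C.
E + v×B = (410, -787, 422) N/C.
F = q(E + v×B) = (3.204×10⁻¹⁹ C)·(410, -787, 422) = (1.31×10⁻¹⁶, -2.52×10⁻¹⁶, 1.35×10⁻¹⁶) N.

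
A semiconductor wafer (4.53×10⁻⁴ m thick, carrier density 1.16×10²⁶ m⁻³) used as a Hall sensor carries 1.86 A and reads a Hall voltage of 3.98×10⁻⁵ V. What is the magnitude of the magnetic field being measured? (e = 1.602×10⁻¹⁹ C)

B ≈ 0.180 T

From V_H = IB/(n e t), B = V_H n e t / I.
B = (3.98×10⁻⁵)(1.16×10²⁶)(1.602×10⁻¹⁹)(4.53×10⁻⁴)/1.86 ≈ 0.180 T.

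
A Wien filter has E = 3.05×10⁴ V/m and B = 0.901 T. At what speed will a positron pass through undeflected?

Straight-line motion ⇒ electric and magnetic forces cancel, so E = vB.
v = E/B = 3.05×10⁴/0.901 = 3.39×10⁴ m/s.

v = 3.39×10⁴ m/s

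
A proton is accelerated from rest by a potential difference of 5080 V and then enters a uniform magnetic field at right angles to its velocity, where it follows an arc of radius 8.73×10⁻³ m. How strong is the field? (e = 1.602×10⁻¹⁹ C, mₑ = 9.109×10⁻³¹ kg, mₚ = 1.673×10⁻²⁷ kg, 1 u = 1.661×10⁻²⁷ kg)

B ≈ 1.18 T

v = √(2|q|V/m) = √(2·1.602×10⁻¹⁹·5080/1.673×10⁻²⁷) ≈ 9.863×10⁵ m/s.
B = mv/(|q|r) = (1.673×10⁻²⁷)(9.863×10⁵)/((1.602×10⁻¹⁹)(8.73×10⁻³)) ≈ 1.18 T.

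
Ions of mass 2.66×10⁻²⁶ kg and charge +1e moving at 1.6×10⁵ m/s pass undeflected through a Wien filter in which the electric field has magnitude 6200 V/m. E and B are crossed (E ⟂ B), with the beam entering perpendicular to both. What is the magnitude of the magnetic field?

Balance of forces in the selector: qE = qvB ⇒ B = E/v.
B = 6200/1.6×10⁵ = 0.039 T.

B = 0.039 T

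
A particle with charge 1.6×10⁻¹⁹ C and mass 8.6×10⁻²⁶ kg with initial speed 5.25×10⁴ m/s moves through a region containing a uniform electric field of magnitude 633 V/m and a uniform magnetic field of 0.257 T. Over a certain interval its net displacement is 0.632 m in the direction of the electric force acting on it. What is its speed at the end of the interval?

v_f ≈ 6.52×10⁴ m/s

B does no work; ΔKE = |q|E d.
½mv_f² = ½mv₀² + |q|Ed = ½(8.6×10⁻²⁶)(5.25×10⁴)² + (1.6×10⁻¹⁹)(633)(0.632) ≈ 1.185×10⁻¹⁶ J + 6.401×10⁻¹⁷ J ≈ 1.825×10⁻¹⁶ J.
v_f = √(2·1.825×10⁻¹⁶/8.6×10⁻²⁶) ≈ 6.52×10⁴ m/s.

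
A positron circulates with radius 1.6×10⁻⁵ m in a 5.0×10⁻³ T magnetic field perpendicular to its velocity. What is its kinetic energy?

v = |q|Br/m, then KE = ½mv² = (qBr)²/(2m).
v = (1.602×10⁻¹⁹)(5.0×10⁻³)(1.6×10⁻⁵)/9.109×10⁻³¹ ≈ 1.407×10⁴ m/s.
KE = ½(9.109×10⁻³¹)(1.407×10⁴)² ≈ 9.0×10⁻²³ J.

KE ≈ 9.0×10⁻²³ J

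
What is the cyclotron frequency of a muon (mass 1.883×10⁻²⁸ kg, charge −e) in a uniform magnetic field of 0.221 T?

f = |q|B/(2πm).
f = (1.602×10⁻¹⁹)(0.221)/(2π·1.883×10⁻²⁸) ≈ 2.99×10⁷ Hz.

f ≈ 2.99×10⁷ Hz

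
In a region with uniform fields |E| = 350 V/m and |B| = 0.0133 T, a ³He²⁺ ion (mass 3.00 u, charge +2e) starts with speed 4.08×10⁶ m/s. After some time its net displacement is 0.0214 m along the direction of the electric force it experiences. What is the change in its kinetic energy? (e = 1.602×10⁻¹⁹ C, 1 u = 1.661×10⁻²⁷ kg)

The magnetic force is always ⟂ v and does no work; only the electric force changes KE.
ΔKE = F_E · d = |q|E d = (3.204×10⁻¹⁹)(350)(0.0214) ≈ 2.40×10⁻¹⁸ J.

ΔKE ≈ 2.40×10⁻¹⁸ J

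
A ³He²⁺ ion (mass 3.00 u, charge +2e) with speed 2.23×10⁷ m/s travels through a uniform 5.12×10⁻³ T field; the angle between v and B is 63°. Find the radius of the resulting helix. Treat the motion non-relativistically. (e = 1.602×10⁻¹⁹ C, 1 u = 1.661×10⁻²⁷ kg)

r ≈ 60.4 m

v⊥ = v sinθ = 2.23×10⁷·sin63° ≈ 1.987×10⁷ m/s.
r = m v⊥/(|q|B) = (4.983×10⁻²⁷)(1.987×10⁷)/((3.204×10⁻¹⁹)(5.12×10⁻³)) ≈ 60.4 m.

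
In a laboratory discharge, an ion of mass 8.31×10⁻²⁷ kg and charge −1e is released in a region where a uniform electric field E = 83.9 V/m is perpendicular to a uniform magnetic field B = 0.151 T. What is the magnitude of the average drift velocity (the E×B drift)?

v_d ≈ 556 m/s

The E×B drift speed is v_d = E/B.
v_d = 83.9/0.151 = 556 m/s.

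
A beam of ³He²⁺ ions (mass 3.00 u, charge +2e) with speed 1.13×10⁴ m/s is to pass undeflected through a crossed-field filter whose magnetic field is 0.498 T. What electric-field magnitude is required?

E = 5630 V/m

For straight-line motion qE = qvB, so E = vB.
E = 1.13×10⁴ × 0.498 = 5630 V/m.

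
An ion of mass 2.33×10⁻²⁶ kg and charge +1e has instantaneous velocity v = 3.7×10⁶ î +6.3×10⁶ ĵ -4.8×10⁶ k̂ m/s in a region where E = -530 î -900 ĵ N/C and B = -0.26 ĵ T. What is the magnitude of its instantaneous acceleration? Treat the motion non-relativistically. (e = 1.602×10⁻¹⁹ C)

|a| ≈ 1.08×10¹³ m/s²

v×B = (-1.25×10⁶, 0, -9.62×10⁵) N/C.
E + v×B = (-1.25×10⁶, -900, -9.62×10⁵) N/C.
F = q(E + v×B) = (1.602×10⁻¹⁹ C)·(-1.25×10⁶, -900, -9.62×10⁵) = (-2.00×10⁻¹³, -1.44×10⁻¹⁶, -1.54×10⁻¹³) N.
|a| = |F|/m = 2.525×10⁻¹³/2.33×10⁻²⁶ ≈ 1.08×10¹³ m/s².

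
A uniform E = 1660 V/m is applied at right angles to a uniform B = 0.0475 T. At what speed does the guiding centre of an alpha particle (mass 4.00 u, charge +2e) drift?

v_d ≈ 3.49×10⁴ m/s

The steady drift has the magnetic force balancing the electric force, so v_d = E/B.
v_d = 1660/0.0475 = 3.49×10⁴ m/s.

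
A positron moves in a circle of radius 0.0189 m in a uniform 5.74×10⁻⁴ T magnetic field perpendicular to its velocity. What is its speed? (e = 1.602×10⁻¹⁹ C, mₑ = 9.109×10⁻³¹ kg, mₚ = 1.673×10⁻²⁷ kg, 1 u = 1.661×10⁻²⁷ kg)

From |q|vB = mv²/r, v = |q|Br/m.
v = (1.602×10⁻¹⁹)(5.74×10⁻⁴)(0.0189)/9.109×10⁻³¹ ≈ 1.91×10⁶ m/s.

v ≈ 1.91×10⁶ m/s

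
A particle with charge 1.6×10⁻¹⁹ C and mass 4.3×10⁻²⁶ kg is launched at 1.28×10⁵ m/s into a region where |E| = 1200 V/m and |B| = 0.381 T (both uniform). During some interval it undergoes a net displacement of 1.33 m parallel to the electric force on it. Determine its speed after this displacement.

B does no work; ΔKE = |q|E d.
½mv_f² = ½mv₀² + |q|Ed = ½(4.3×10⁻²⁶)(1.28×10⁵)² + (1.6×10⁻¹⁹)(1200)(1.33) ≈ 3.523×10⁻¹⁶ J + 2.554×10⁻¹⁶ J ≈ 6.076×10⁻¹⁶ J.
v_f = √(2·6.076×10⁻¹⁶/4.3×10⁻²⁶) ≈ 1.68×10⁵ m/s.

v_f ≈ 1.68×10⁵ m/s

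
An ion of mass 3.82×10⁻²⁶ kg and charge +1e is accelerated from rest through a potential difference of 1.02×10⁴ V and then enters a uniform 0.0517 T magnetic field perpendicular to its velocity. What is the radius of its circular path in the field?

r ≈ 1.35 m

Acceleration: |q|V = ½mv² ⇒ v = √(2|q|V/m) = √(2·1.602×10⁻¹⁹·1.02×10⁴/3.82×10⁻²⁶) ≈ 2.925×10⁵ m/s.
In the field: r = mv/(|q|B) = (3.82×10⁻²⁶)(2.925×10⁵)/((1.602×10⁻¹⁹)(0.0517)) ≈ 1.35 m.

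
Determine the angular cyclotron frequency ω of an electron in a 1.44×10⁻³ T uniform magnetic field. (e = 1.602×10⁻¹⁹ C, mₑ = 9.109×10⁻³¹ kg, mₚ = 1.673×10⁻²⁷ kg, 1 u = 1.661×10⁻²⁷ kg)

ω = |q|B/m.
ω = (1.602×10⁻¹⁹)(1.44×10⁻³)/9.109×10⁻³¹ ≈ 2.53×10⁸ rad/s.

ω ≈ 2.53×10⁸ rad/s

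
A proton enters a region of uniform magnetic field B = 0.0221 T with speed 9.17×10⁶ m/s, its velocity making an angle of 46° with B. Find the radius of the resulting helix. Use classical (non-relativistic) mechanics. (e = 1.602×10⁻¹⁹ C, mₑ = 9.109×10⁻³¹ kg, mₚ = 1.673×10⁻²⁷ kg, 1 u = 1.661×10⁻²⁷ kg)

r ≈ 3.12 m

v⊥ = v sinθ = 9.17×10⁶·sin46° ≈ 6.596×10⁶ m/s.
r = m v⊥/(|q|B) = (1.673×10⁻²⁷)(6.596×10⁶)/((1.602×10⁻¹⁹)(0.0221)) ≈ 3.12 m.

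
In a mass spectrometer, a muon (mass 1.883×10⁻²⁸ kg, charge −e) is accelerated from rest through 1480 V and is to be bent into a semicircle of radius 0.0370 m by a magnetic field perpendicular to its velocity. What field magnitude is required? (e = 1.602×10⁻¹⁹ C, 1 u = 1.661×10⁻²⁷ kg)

v = √(2|q|V/m) = √(2·1.602×10⁻¹⁹·1480/1.883×10⁻²⁸) ≈ 1.587×10⁶ m/s.
B = mv/(|q|r) = (1.883×10⁻²⁸)(1.587×10⁶)/((1.602×10⁻¹⁹)(0.0370)) ≈ 0.0504 T.

B ≈ 0.0504 T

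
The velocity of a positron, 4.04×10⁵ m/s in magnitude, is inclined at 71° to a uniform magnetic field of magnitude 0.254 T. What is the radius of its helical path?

r ≈ 8.55×10⁻⁶ m

v⊥ = v sinθ = 4.04×10⁵·sin71° ≈ 3.820×10⁵ m/s.
r = m v⊥/(|q|B) = (9.109×10⁻³¹)(3.820×10⁵)/((1.602×10⁻¹⁹)(0.254)) ≈ 8.55×10⁻⁶ m.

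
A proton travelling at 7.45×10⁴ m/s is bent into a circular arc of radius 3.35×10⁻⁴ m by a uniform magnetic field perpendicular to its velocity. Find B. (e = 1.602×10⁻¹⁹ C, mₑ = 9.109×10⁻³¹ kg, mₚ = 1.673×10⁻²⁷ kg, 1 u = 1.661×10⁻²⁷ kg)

B ≈ 2.32 T

From |q|vB = mv²/r, B = mv/(|q|r).
B = (1.673×10⁻²⁷)(7.45×10⁴)/((1.602×10⁻¹⁹)(3.35×10⁻⁴)) ≈ 2.32 T.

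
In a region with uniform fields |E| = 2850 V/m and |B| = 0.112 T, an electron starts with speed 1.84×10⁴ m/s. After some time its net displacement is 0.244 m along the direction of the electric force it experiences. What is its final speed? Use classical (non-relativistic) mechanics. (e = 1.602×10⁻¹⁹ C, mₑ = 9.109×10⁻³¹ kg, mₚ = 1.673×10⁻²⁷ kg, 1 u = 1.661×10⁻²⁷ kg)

B does no work; ΔKE = |q|E d.
½mv_f² = ½mv₀² + |q|Ed = ½(9.109×10⁻³¹)(1.84×10⁴)² + (1.602×10⁻¹⁹)(2850)(0.244) ≈ 1.542×10⁻²² J + 1.114×10⁻¹⁶ J ≈ 1.114×10⁻¹⁶ J.
v_f = √(2·1.114×10⁻¹⁶/9.109×10⁻³¹) ≈ 1.56×10⁷ m/s.

v_f ≈ 1.56×10⁷ m/s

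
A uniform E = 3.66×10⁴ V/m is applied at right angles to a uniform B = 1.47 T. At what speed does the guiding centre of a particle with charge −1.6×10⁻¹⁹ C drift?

v_d ≈ 2.49×10⁴ m/s

The steady drift has the magnetic force balancing the electric force, so v_d = E/B.
v_d = 3.66×10⁴/1.47 = 2.49×10⁴ m/s.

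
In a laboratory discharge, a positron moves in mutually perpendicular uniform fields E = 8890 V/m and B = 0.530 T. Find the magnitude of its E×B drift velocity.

v_d ≈ 1.68×10⁴ m/s

The steady drift has the magnetic force balancing the electric force, so v_d = E/B.
v_d = 8890/0.530 = 1.68×10⁴ m/s.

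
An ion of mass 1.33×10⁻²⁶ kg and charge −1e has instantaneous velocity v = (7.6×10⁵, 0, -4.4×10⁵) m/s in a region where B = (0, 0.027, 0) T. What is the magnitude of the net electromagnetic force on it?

v×B = (1.19×10⁴, 0, 2.05×10⁴) N/C.
F = q v×B = (−1.602×10⁻¹⁹ C)·(1.19×10⁴, 0, 2.05×10⁴) = (-1.90×10⁻¹⁵, 0, -3.29×10⁻¹⁵) N.
|F| = 3.80×10⁻¹⁵ N.

|F| ≈ 3.80×10⁻¹⁵ N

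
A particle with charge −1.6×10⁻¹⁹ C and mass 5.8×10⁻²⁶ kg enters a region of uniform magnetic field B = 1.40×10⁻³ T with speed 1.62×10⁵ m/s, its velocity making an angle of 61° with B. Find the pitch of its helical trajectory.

v∥ = v cosθ = 1.62×10⁵·cos61° ≈ 7.854×10⁴ m/s.
T = 2πm/(|q|B) = 2π(5.8×10⁻²⁶)/((1.6×10⁻¹⁹)(1.40×10⁻³)) ≈ 1.627×10⁻³ s.
pitch = v∥ T = (7.854×10⁴)(1.627×10⁻³) ≈ 128 m.

p ≈ 128 m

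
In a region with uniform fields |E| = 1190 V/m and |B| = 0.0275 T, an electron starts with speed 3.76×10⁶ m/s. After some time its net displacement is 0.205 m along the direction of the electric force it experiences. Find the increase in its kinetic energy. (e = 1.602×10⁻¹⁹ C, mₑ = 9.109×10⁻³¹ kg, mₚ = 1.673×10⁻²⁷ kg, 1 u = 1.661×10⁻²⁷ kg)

ΔKE ≈ 3.91×10⁻¹⁷ J

The magnetic force is always ⟂ v and does no work; only the electric force changes KE.
ΔKE = F_E · d = |q|E d = (1.602×10⁻¹⁹)(1190)(0.205) ≈ 3.91×10⁻¹⁷ J.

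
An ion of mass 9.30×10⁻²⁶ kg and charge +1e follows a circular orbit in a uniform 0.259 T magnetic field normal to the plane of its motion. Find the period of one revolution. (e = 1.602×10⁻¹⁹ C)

The cyclotron period depends only on m, q, B: T = 2πm/(|q|B).
T = 2π(9.30×10⁻²⁶)/((1.602×10⁻¹⁹)(0.259)) ≈ 1.41×10⁻⁵ s.

T ≈ 1.41×10⁻⁵ s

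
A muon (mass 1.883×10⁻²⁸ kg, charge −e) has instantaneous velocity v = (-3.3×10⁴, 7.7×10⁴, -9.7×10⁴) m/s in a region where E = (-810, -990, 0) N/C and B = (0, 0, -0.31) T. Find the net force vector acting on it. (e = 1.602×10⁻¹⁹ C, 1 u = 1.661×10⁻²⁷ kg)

v×B = (-2.39×10⁴, -1.02×10⁴, 0) N/C.
E + v×B = (-2.47×10⁴, -1.12×10⁴, 0) N/C.
F = q(E + v×B) = (−1.602×10⁻¹⁹ C)·(-2.47×10⁴, -1.12×10⁴, 0) = (3.95×10⁻¹⁵, 1.80×10⁻¹⁵, 0) N.

F ≈ (3.95×10⁻¹⁵, 1.80×10⁻¹⁵, 0) N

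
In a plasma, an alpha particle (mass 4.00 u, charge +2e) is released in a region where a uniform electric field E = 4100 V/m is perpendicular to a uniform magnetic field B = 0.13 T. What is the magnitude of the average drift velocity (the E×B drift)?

The E×B drift speed is v_d = E/B.
v_d = 4100/0.13 = 3.2×10⁴ m/s.

v_d ≈ 3.2×10⁴ m/s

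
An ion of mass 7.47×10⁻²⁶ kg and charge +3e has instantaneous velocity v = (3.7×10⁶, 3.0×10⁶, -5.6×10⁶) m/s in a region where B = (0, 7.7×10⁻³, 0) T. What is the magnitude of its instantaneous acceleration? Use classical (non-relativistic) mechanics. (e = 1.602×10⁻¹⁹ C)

|a| ≈ 3.33×10¹¹ m/s²

v×B = (4.31×10⁴, 0, 2.85×10⁴) N/C.
F = q v×B = (4.806×10⁻¹⁹ C)·(4.31×10⁴, 0, 2.85×10⁴) = (2.07×10⁻¹⁴, 0, 1.37×10⁻¹⁴) N.
|a| = |F|/m = 2.484×10⁻¹⁴/7.47×10⁻²⁶ ≈ 3.33×10¹¹ m/s².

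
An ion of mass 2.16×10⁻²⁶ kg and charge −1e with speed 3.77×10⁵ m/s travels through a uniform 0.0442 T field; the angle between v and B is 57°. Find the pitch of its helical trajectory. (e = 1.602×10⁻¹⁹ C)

p ≈ 3.94 m

v∥ = v cosθ = 3.77×10⁵·cos57° ≈ 2.053×10⁵ m/s.
T = 2πm/(|q|B) = 2π(2.16×10⁻²⁶)/((1.602×10⁻¹⁹)(0.0442)) ≈ 1.917×10⁻⁵ s.
pitch = v∥ T = (2.053×10⁵)(1.917×10⁻⁵) ≈ 3.94 m.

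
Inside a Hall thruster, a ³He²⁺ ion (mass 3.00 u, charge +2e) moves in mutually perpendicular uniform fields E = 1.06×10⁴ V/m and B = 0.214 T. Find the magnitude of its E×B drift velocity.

v_d ≈ 4.95×10⁴ m/s

The E×B drift speed is v_d = E/B.
v_d = 1.06×10⁴/0.214 = 4.95×10⁴ m/s.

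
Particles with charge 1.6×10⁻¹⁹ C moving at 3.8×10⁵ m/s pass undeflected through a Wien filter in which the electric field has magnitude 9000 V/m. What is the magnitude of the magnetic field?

Balance of forces in the selector: qE = qvB ⇒ B = E/v.
B = 9000/3.8×10⁵ = 0.024 T.

B = 0.024 T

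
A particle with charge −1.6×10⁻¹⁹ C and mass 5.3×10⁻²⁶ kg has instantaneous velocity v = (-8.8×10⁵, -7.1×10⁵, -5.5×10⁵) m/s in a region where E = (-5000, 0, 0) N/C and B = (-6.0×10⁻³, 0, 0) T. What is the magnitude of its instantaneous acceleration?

|a| ≈ 2.22×10¹⁰ m/s²

v×B = (0, 3300, -4260) N/C.
E + v×B = (-5000, 3300, -4260) N/C.
F = q(E + v×B) = (−1.6×10⁻¹⁹ C)·(-5000, 3300, -4260) = (8.00×10⁻¹⁶, -5.28×10⁻¹⁶, 6.82×10⁻¹⁶) N.
|a| = |F|/m = 1.176×10⁻¹⁵/5.3×10⁻²⁶ ≈ 2.22×10¹⁰ m/s².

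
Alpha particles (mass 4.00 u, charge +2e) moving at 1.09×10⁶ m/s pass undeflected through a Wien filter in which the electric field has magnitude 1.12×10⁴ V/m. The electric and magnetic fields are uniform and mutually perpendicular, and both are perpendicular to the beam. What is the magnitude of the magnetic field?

Balance of forces in the selector: qE = qvB ⇒ B = E/v.
B = 1.12×10⁴/1.09×10⁶ = 0.0103 T.

B = 0.0103 T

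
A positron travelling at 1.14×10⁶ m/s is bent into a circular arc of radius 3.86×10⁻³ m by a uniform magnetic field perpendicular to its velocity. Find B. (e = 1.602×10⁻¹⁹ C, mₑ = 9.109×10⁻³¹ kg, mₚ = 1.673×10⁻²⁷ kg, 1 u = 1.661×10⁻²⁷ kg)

B ≈ 1.68×10⁻³ T

From |q|vB = mv²/r, B = mv/(|q|r).
B = (9.109×10⁻³¹)(1.14×10⁶)/((1.602×10⁻¹⁹)(3.86×10⁻³)) ≈ 1.68×10⁻³ T.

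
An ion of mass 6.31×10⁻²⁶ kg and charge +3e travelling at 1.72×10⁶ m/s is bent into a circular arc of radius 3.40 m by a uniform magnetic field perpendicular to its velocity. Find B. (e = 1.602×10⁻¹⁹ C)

From |q|vB = mv²/r, B = mv/(|q|r).
B = (6.31×10⁻²⁶)(1.72×10⁶)/((4.806×10⁻¹⁹)(3.40)) ≈ 0.0664 T.

B ≈ 0.0664 T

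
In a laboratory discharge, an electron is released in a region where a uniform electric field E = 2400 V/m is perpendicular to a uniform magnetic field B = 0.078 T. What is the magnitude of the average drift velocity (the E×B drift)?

v_d ≈ 3.1×10⁴ m/s

The E×B drift speed is v_d = E/B.
v_d = 2400/0.078 = 3.1×10⁴ m/s.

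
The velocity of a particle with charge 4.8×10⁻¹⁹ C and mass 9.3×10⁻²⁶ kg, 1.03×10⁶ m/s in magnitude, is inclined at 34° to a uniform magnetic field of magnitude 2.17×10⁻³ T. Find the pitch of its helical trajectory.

v∥ = v cosθ = 1.03×10⁶·cos34° ≈ 8.539×10⁵ m/s.
T = 2πm/(|q|B) = 2π(9.3×10⁻²⁶)/((4.8×10⁻¹⁹)(2.17×10⁻³)) ≈ 5.610×10⁻⁴ s.
pitch = v∥ T = (8.539×10⁵)(5.610×10⁻⁴) ≈ 479 m.

p ≈ 479 m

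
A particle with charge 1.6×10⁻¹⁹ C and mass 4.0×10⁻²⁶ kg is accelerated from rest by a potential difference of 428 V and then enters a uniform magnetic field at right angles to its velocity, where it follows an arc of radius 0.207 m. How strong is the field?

v = √(2|q|V/m) = √(2·1.6×10⁻¹⁹·428/4.0×10⁻²⁶) ≈ 5.851×10⁴ m/s.
B = mv/(|q|r) = (4.0×10⁻²⁶)(5.851×10⁴)/((1.6×10⁻¹⁹)(0.207)) ≈ 0.0707 T.

B ≈ 0.0707 T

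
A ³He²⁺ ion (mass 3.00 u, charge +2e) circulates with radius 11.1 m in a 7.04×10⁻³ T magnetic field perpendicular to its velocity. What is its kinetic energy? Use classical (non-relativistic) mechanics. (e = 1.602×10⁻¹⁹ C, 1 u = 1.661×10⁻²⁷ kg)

KE ≈ 6.29×10⁻¹⁴ J

v = |q|Br/m, then KE = ½mv² = (qBr)²/(2m).
v = (3.204×10⁻¹⁹)(7.04×10⁻³)(11.1)/4.983×10⁻²⁷ ≈ 5.025×10⁶ m/s.
KE = ½(4.983×10⁻²⁷)(5.025×10⁶)² ≈ 6.29×10⁻¹⁴ J.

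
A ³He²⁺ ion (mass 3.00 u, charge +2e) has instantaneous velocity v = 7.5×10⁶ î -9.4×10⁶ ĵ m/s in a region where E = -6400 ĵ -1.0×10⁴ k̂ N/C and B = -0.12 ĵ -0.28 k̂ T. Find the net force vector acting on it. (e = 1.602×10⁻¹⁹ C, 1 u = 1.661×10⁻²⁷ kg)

F ≈ (8.43×10⁻¹³, 6.71×10⁻¹³, -2.92×10⁻¹³) N

v×B = (2.63×10⁶, 2.10×10⁶, -9.00×10⁵) N/C.
E + v×B = (2.63×10⁶, 2.09×10⁶, -9.10×10⁵) N/C.
F = q(E + v×B) = (3.204×10⁻¹⁹ C)·(2.63×10⁶, 2.09×10⁶, -9.10×10⁵) = (8.43×10⁻¹³, 6.71×10⁻¹³, -2.92×10⁻¹³) N.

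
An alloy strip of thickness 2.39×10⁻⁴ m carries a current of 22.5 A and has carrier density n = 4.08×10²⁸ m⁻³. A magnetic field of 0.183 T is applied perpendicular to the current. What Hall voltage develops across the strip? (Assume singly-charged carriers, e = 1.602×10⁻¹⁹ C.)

V_H ≈ 2.64×10⁻⁶ V

V_H = IB/(n e t).
V_H = (22.5)(0.183)/((4.08×10²⁸)(1.602×10⁻¹⁹)(2.39×10⁻⁴)) ≈ 2.64×10⁻⁶ V.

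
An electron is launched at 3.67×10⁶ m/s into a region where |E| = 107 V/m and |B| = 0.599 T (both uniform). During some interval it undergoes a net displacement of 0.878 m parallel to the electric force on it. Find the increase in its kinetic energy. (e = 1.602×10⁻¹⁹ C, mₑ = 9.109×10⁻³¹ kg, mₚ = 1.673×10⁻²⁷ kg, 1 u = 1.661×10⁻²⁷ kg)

ΔKE ≈ 1.51×10⁻¹⁷ J

The magnetic force is always ⟂ v and does no work; only the electric force changes KE.
ΔKE = F_E · d = |q|E d = (1.602×10⁻¹⁹)(107)(0.878) ≈ 1.51×10⁻¹⁷ J.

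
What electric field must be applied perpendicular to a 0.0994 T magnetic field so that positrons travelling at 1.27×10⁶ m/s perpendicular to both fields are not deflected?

For straight-line motion qE = qvB, so E = vB.
E = 1.27×10⁶ × 0.0994 = 1.26×10⁵ V/m.

E = 1.26×10⁵ V/m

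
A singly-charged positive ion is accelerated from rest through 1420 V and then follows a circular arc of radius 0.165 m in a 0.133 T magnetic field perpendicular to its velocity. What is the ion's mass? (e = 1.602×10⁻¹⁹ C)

Combine |q|V = ½mv² and r = mv/(|q|B): eliminate v to get m = qB²r²/(2V).
m = (1.602×10⁻¹⁹)(0.133)²(0.165)²/(2·1420) ≈ 2.72×10⁻²⁶ kg.

m ≈ 2.72×10⁻²⁶ kg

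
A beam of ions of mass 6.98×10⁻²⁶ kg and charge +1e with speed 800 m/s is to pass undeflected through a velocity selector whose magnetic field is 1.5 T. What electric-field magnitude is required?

E = 1200 V/m

For straight-line motion qE = qvB, so E = vB.
E = 800 × 1.5 = 1200 V/m.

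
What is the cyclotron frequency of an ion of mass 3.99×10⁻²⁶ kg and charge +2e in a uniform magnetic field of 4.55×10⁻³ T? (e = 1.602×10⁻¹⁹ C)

f ≈ 5820 Hz

f = |q|B/(2πm).
f = (3.204×10⁻¹⁹)(4.55×10⁻³)/(2π·3.99×10⁻²⁶) ≈ 5820 Hz.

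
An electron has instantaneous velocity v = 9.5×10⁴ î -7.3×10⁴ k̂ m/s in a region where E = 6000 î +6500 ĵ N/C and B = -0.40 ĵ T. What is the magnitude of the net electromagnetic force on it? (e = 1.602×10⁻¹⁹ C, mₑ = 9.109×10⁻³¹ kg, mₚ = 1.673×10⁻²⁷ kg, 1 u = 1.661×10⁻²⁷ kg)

v×B = (-2.92×10⁴, 0, -3.80×10⁴) N/C.
E + v×B = (-2.32×10⁴, 6500, -3.80×10⁴) N/C.
F = q(E + v×B) = (−1.602×10⁻¹⁹ C)·(-2.32×10⁴, 6500, -3.80×10⁴) = (3.72×10⁻¹⁵, -1.04×10⁻¹⁵, 6.09×10⁻¹⁵) N.
|F| = 7.21×10⁻¹⁵ N.

|F| ≈ 7.21×10⁻¹⁵ N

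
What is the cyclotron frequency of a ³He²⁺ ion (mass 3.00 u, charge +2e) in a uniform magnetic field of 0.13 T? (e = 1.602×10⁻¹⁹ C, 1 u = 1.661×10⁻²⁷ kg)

f ≈ 1.3×10⁶ Hz

f = |q|B/(2πm).
f = (3.204×10⁻¹⁹)(0.13)/(2π·4.983×10⁻²⁷) ≈ 1.3×10⁶ Hz.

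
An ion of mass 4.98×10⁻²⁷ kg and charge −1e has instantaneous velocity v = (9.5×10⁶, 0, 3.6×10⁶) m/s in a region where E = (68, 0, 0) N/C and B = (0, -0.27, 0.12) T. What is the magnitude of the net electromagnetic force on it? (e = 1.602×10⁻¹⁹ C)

v×B = (9.72×10⁵, -1.14×10⁶, -2.56×10⁶) N/C.
E + v×B = (9.72×10⁵, -1.14×10⁶, -2.56×10⁶) N/C.
F = q(E + v×B) = (−1.602×10⁻¹⁹ C)·(9.72×10⁵, -1.14×10⁶, -2.56×10⁶) = (-1.56×10⁻¹³, 1.83×10⁻¹³, 4.11×10⁻¹³) N.
|F| = 4.76×10⁻¹³ N.

|F| ≈ 4.76×10⁻¹³ N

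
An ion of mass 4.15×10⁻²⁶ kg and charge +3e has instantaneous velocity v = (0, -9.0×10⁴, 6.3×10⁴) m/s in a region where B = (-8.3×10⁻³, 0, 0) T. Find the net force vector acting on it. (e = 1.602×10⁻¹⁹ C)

F ≈ (0, -2.51×10⁻¹⁶, -3.59×10⁻¹⁶) N

v×B = (0, -523, -747) N/C.
F = q v×B = (4.806×10⁻¹⁹ C)·(0, -523, -747) = (0, -2.51×10⁻¹⁶, -3.59×10⁻¹⁶) N.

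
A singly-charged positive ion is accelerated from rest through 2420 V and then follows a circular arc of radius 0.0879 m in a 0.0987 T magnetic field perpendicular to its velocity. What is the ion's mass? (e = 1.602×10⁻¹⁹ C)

Combine |q|V = ½mv² and r = mv/(|q|B): eliminate v to get m = qB²r²/(2V).
m = (1.602×10⁻¹⁹)(0.0987)²(0.0879)²/(2·2420) ≈ 2.49×10⁻²⁷ kg.

m ≈ 2.49×10⁻²⁷ kg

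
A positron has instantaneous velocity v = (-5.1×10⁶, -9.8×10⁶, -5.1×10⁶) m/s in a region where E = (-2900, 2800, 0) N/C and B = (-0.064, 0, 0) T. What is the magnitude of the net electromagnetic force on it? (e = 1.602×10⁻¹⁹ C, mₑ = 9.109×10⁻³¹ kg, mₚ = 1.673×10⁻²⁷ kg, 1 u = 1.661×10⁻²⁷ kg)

|F| ≈ 1.13×10⁻¹³ N

v×B = (0, 3.26×10⁵, -6.27×10⁵) N/C.
E + v×B = (-2900, 3.29×10⁵, -6.27×10⁵) N/C.
F = q(E + v×B) = (1.602×10⁻¹⁹ C)·(-2900, 3.29×10⁵, -6.27×10⁵) = (-4.65×10⁻¹⁶, 5.27×10⁻¹⁴, -1.00×10⁻¹³) N.
|F| = 1.13×10⁻¹³ N.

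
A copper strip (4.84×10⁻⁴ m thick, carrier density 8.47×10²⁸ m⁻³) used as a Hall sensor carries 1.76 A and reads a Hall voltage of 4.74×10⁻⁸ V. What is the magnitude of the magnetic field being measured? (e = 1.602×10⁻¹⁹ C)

From V_H = IB/(n e t), B = V_H n e t / I.
B = (4.74×10⁻⁸)(8.47×10²⁸)(1.602×10⁻¹⁹)(4.84×10⁻⁴)/1.76 ≈ 0.177 T.

B ≈ 0.177 T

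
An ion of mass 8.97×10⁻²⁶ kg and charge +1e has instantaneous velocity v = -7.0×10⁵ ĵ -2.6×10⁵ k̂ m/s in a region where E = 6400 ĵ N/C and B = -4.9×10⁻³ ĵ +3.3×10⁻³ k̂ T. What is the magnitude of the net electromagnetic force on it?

|F| ≈ 1.18×10⁻¹⁵ N

v×B = (-3580, 0, 0) N/C.
E + v×B = (-3580, 6400, 0) N/C.
F = q(E + v×B) = (1.602×10⁻¹⁹ C)·(-3580, 6400, 0) = (-5.74×10⁻¹⁶, 1.03×10⁻¹⁵, 0) N.
|F| = 1.18×10⁻¹⁵ N.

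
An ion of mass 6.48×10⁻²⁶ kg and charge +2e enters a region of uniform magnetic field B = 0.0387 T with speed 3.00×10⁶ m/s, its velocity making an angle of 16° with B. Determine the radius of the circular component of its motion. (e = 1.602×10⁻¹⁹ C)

v⊥ = v sinθ = 3.00×10⁶·sin16° ≈ 8.269×10⁵ m/s.
r = m v⊥/(|q|B) = (6.48×10⁻²⁶)(8.269×10⁵)/((3.204×10⁻¹⁹)(0.0387)) ≈ 4.32 m.

r ≈ 4.32 m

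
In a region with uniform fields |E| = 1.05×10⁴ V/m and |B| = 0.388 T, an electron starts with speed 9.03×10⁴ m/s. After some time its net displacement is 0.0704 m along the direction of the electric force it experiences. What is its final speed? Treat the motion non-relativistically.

B does no work; ΔKE = |q|E d.
½mv_f² = ½mv₀² + |q|Ed = ½(9.109×10⁻³¹)(9.03×10⁴)² + (1.602×10⁻¹⁹)(1.05×10⁴)(0.0704) ≈ 3.714×10⁻²¹ J + 1.184×10⁻¹⁶ J ≈ 1.184×10⁻¹⁶ J.
v_f = √(2·1.184×10⁻¹⁶/9.109×10⁻³¹) ≈ 1.61×10⁷ m/s.

v_f ≈ 1.61×10⁷ m/s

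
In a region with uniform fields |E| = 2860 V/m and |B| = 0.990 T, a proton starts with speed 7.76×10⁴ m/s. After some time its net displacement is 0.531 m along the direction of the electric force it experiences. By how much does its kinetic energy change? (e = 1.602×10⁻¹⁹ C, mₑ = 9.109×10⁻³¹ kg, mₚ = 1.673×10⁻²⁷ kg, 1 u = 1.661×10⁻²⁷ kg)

ΔKE ≈ 2.43×10⁻¹⁶ J

The magnetic force is always ⟂ v and does no work; only the electric force changes KE.
ΔKE = F_E · d = |q|E d = (1.602×10⁻¹⁹)(2860)(0.531) ≈ 2.43×10⁻¹⁶ J.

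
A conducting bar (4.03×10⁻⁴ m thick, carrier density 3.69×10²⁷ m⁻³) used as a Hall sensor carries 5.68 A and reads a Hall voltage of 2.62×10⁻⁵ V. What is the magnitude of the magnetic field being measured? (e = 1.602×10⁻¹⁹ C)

B ≈ 1.10 T

From V_H = IB/(n e t), B = V_H n e t / I.
B = (2.62×10⁻⁵)(3.69×10²⁷)(1.602×10⁻¹⁹)(4.03×10⁻⁴)/5.68 ≈ 1.10 T.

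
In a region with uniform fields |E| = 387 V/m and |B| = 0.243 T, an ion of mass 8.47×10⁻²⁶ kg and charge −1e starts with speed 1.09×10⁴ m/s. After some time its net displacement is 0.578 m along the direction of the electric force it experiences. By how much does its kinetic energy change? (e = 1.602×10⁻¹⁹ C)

ΔKE ≈ 3.58×10⁻¹⁷ J

The magnetic force is always ⟂ v and does no work; only the electric force changes KE.
ΔKE = F_E · d = |q|E d = (1.602×10⁻¹⁹)(387)(0.578) ≈ 3.58×10⁻¹⁷ J.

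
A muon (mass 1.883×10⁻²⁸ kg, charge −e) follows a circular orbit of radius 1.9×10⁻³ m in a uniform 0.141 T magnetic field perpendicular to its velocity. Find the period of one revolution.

The cyclotron period depends only on m, q, B: T = 2πm/(|q|B).
T = 2π(1.883×10⁻²⁸)/((1.602×10⁻¹⁹)(0.141)) ≈ 5.24×10⁻⁸ s.

T ≈ 5.24×10⁻⁸ s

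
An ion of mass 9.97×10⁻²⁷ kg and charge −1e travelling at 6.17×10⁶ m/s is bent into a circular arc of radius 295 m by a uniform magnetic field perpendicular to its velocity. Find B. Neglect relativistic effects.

B ≈ 1.30×10⁻³ T

From |q|vB = mv²/r, B = mv/(|q|r).
B = (9.97×10⁻²⁷)(6.17×10⁶)/((1.602×10⁻¹⁹)(295)) ≈ 1.30×10⁻³ T.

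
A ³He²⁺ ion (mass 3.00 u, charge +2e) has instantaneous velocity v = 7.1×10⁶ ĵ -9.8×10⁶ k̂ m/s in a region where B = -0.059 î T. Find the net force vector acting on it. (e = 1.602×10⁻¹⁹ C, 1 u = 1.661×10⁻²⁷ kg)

F ≈ (0, 1.85×10⁻¹³, 1.34×10⁻¹³) N

v×B = (0, 5.78×10⁵, 4.19×10⁵) N/C.
F = q v×B = (3.204×10⁻¹⁹ C)·(0, 5.78×10⁵, 4.19×10⁵) = (0, 1.85×10⁻¹³, 1.34×10⁻¹³) N.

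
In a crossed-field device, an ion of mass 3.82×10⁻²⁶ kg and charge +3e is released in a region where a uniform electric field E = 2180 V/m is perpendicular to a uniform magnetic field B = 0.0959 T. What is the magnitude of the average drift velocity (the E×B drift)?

The steady drift has the magnetic force balancing the electric force, so v_d = E/B.
v_d = 2180/0.0959 = 2.27×10⁴ m/s.

v_d ≈ 2.27×10⁴ m/s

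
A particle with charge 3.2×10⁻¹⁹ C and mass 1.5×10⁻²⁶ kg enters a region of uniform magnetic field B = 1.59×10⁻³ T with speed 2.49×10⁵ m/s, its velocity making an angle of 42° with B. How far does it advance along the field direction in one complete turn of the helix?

p ≈ 34.3 m

v∥ = v cosθ = 2.49×10⁵·cos42° ≈ 1.850×10⁵ m/s.
T = 2πm/(|q|B) = 2π(1.5×10⁻²⁶)/((3.2×10⁻¹⁹)(1.59×10⁻³)) ≈ 1.852×10⁻⁴ s.
pitch = v∥ T = (1.850×10⁵)(1.852×10⁻⁴) ≈ 34.3 m.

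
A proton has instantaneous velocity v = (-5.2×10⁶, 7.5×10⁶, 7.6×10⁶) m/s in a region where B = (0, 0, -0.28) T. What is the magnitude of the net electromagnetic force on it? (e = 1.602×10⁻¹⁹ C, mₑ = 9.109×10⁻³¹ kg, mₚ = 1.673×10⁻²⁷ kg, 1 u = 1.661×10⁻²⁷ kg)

v×B = (-2.10×10⁶, -1.46×10⁶, 0) N/C.
F = q v×B = (1.602×10⁻¹⁹ C)·(-2.10×10⁶, -1.46×10⁶, 0) = (-3.36×10⁻¹³, -2.33×10⁻¹³, 0) N.
|F| = 4.09×10⁻¹³ N.

|F| ≈ 4.09×10⁻¹³ N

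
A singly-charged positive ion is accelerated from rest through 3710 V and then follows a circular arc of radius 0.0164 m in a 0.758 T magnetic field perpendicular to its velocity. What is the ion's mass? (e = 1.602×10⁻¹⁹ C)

Combine |q|V = ½mv² and r = mv/(|q|B): eliminate v to get m = qB²r²/(2V).
m = (1.602×10⁻¹⁹)(0.758)²(0.0164)²/(2·3710) ≈ 3.34×10⁻²⁷ kg.

m ≈ 3.34×10⁻²⁷ kg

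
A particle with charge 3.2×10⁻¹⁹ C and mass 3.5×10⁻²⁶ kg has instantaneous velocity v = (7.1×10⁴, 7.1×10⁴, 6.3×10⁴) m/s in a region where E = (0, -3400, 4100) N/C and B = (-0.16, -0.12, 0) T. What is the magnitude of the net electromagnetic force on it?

v×B = (7560, -1.01×10⁴, 2840) N/C.
E + v×B = (7560, -1.35×10⁴, 6940) N/C.
F = q(E + v×B) = (3.2×10⁻¹⁹ C)·(7560, -1.35×10⁴, 6940) = (2.42×10⁻¹⁵, -4.31×10⁻¹⁵, 2.22×10⁻¹⁵) N.
|F| = 5.42×10⁻¹⁵ N.

|F| ≈ 5.42×10⁻¹⁵ N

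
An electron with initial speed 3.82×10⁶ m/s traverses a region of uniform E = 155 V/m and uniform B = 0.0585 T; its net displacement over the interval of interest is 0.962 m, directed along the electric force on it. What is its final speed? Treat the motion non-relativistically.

v_f ≈ 8.19×10⁶ m/s

B does no work; ΔKE = |q|E d.
½mv_f² = ½mv₀² + |q|Ed = ½(9.109×10⁻³¹)(3.82×10⁶)² + (1.602×10⁻¹⁹)(155)(0.962) ≈ 6.646×10⁻¹⁸ J + 2.389×10⁻¹⁷ J ≈ 3.053×10⁻¹⁷ J.
v_f = √(2·3.053×10⁻¹⁷/9.109×10⁻³¹) ≈ 8.19×10⁶ m/s.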